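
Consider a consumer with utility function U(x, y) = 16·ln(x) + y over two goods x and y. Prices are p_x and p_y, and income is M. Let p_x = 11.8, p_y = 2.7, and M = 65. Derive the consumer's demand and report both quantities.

So x*(p_x,p_y) = 16·p_y/p_x, independent of income; and y* = (M − 16·p_y)/p_y.
At the given prices: x* = 16·2.7/11.8 = 3.661, and y* = 8.0741.

x* = 3.661, y* = 8.0741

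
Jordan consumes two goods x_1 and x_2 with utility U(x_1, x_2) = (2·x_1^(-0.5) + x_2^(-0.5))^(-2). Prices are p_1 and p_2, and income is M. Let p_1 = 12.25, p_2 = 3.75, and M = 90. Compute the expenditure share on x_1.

MU_x_1 ∝ 2·x_1^(-1.5), MU_x_2 ∝ x_2^(-1.5), so MRS = 2·(x_2/x_1)^(1.5) = p_1/p_2.
Solve for the ratio: x_2/x_1 = [(1/2)·p_1/p_2]^(2/3).
Substitute x_2 = (x_2/x_1)·x_1 into the budget: x_1* = M/(p_1 + p_2·(x_2/x_1)).
Numerically x_2/x_1 = 1.386915, so x_1* = 90/(12.25 + 3.75·1.386915) = 5.1573 and x_2* = 1.386915·5.1573 = 7.1528.
Expenditure on x_1: 12.25·5.1573 = 63.1771; share = 0.702.

share on x_1 = 0.702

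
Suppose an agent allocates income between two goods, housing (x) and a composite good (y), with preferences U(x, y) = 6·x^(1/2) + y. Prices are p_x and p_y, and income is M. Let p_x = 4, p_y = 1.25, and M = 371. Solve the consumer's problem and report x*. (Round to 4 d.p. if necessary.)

x* = 0.8789

Utility is quasi-linear in y; the FOC for x is 3/√x = p_x/p_y.
Solve: √x = 3·p_y/p_x, so x*(p_x,p_y) = (3·p_y/p_x)², and y* = (M − p_x·x*)/p_y.
Plugging in: x* = (3·1.25/4)² = 0.8789.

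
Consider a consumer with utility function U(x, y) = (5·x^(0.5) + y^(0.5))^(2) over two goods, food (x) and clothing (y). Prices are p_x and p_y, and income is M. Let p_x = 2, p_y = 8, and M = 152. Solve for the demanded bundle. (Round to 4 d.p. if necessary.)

Numerically y/x = 0.0025, so x* = 152/(2 + 8·0.0025) = 75.2475 and y* = 0.0025·75.2475 = 0.1881.

x* = 75.2475, y* = 0.1881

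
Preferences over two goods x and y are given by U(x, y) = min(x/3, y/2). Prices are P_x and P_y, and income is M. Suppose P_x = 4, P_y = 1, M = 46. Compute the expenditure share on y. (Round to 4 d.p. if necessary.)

Leontief preferences: the optimum is at the kink where x/3 = y/2, i.e. y = (2/3)·x.
Budget: P_x·x + P_y·(2/3)·x = M, so (3·P_x + 2·P_y)·x = 3·M.
Demand: x*(P_x,P_y,M) = 3·M/(3·P_x + 2·P_y), y* = 2·M/(3·P_x + 2·P_y).
Here 3·4 + 2·1 = 14, giving x* = 9.8571 and y* = 6.5714.
Expenditure on y: 1·6.5714 = 6.5714; share = 0.1429.

share on y = 0.1429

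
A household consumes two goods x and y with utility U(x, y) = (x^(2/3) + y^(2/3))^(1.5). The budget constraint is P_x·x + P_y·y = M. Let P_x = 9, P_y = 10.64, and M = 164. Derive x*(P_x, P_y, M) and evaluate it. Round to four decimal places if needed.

From the CES first-order condition, (y/x)^(1/3) = P_x/P_y.
Solve for the ratio: y/x = [P_x/P_y]^(3).
With the ratio pinned down, the budget gives x* = M/(P_x + P_y·(y/x)) and y* = (y/x)·x*.
Numerically y/x = 0.605205, so x* = 164/(9 + 10.64·0.605205) = 10.6222.

x* = 10.6222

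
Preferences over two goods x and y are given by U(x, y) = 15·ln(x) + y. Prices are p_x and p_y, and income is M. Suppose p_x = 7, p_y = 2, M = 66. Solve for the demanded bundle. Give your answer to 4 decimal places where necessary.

x* = 4.2857, y* = 18

MU_x = 15/x, MU_y = 1. Tangency: 15/x = p_x/p_y.
So x*(p_x,p_y) = 15·p_y/p_x, independent of income; and y* = (M − 15·p_y)/p_y.
At the given prices: x* = 15·2/7 = 4.2857, and y* = 18.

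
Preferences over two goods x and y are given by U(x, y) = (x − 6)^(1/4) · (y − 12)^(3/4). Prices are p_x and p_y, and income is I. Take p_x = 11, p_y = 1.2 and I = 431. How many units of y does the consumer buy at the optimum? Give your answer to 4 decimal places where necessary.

y* = 231.125

Let x' = x−6, y' = y−12. MRS = (1/3)·y'/x' = p_x/p_y.
Substituting into the budget: x* = 6 + 0.25·(I − 6·p_x − 12·p_y)/p_x, and y* = 12 + 0.75·(…)/p_y.
Discretionary income = 431 − 6·11 − 12·1.2 = 350.6; y* = 12 + 0.75·350.6/1.2 = 231.125.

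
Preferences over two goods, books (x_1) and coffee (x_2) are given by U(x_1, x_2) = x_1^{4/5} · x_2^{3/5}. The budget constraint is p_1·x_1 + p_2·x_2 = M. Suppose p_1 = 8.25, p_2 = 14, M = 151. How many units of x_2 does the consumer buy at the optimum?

x_2* = 4.6224

Tangency: MRS = (4/3)·x_2/x_1 = p_1/p_2.
Rearranging, p_2·x_2 = (3/4)·p_1·x_1. Substituting into the budget gives p_1·x_1·(1 + (3/4)) = M.
Demand: x_1*(p_1,p_2,M) = 4/7·M/p_1 and x_2* = 3/7·M/p_2.
At p_1=8.25, p_2=14, M=151: x_2* = 3/7·151/14 = 4.6224.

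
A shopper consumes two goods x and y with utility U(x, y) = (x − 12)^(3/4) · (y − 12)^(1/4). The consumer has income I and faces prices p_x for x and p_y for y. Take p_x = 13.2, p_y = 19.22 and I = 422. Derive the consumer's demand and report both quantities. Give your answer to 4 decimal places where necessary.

x* = 13.8727, y* = 12.4287

MRS = 3·(y−12)/(x−12). Tangency with p_x/p_y gives y−12 = (1/3)·(p_x/p_y)·(x−12).
Substituting into the budget: x* = 12 + 0.75·(I − 12·p_x − 12·p_y)/p_x, and y* = 12 + 0.25·(…)/p_y.
Discretionary income = 422 − 12·13.2 − 12·19.22 = 32.96; x* = 12 + 0.75·32.96/13.2 = 13.8727; y* = 12 + 0.25·32.96/19.22 = 12.4287.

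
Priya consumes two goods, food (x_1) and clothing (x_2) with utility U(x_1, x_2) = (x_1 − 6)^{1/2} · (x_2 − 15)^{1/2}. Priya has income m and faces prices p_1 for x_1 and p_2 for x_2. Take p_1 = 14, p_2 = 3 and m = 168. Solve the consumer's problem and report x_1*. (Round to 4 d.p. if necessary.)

x_1* = 7.3929

Let x_1' = x_1−6, x_2' = x_2−15. MRS = x_2'/x_1' = p_1/p_2.
Substituting into the budget: x_1* = 6 + 0.5·(m − 6·p_1 − 15·p_2)/p_1, and x_2* = 15 + 0.5·(…)/p_2.
Discretionary income = 168 − 6·14 − 15·3 = 39; x_1* = 6 + 0.5·39/14 = 7.3929.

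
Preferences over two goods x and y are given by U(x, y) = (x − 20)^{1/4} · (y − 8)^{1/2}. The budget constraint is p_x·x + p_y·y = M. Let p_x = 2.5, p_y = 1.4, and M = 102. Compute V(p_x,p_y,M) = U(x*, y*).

V = 6.7316

Let x' = x−20, y' = y−8. MRS = (1/2)·y'/x' = p_x/p_y.
After buying the subsistence bundle (20, 8), a share 1/3 of the remaining income goes to x: x* = 20 + 1/3·(M − 20p_x − 8p_y)/p_x.
Discretionary income = 102 − 20·2.5 − 8·1.4 = 40.8; x* = 20 + 1/3·40.8/2.5 = 25.44; y* = 8 + 2/3·40.8/1.4 = 27.4286.
Utility at the optimum: U(25.44, 27.4286) = 6.7316.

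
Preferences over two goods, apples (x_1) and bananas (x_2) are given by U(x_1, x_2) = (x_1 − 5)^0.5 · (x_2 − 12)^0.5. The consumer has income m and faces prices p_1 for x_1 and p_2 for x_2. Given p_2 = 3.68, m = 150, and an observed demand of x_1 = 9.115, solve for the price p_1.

p_1 = 8

This is Cobb-Douglas in (x_1−5, x_2−12): tangency gives 0.5·p_2·(x_2−12) = 0.5·p_1·(x_1−5).
Substituting into the budget: x_1* = 5 + 0.5·(m − 5·p_1 − 12·p_2)/p_1, and x_2* = 12 + 0.5·(…)/p_2.
Set x_1* = 9.115 in the demand function and solve for p_1: p_1 = 8.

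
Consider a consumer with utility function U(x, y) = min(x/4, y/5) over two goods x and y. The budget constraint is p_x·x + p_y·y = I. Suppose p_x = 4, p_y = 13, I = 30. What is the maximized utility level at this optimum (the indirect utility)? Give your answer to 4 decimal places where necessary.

With perfect complements, no substitution: consume in ratio x:y = 4:5.
Budget: p_x·x + p_y·(5/4)·x = I, so (4·p_x + 5·p_y)·x = 4·I.
Demand: x*(p_x,p_y,I) = 4·I/(4·p_x + 5·p_y), y* = 5·I/(4·p_x + 5·p_y).
Here 4·4 + 5·13 = 81, giving x* = 1.4815 and y* = 1.8519.
Utility at the optimum: U(1.4815, 1.8519) = 0.3704.

V = 0.3704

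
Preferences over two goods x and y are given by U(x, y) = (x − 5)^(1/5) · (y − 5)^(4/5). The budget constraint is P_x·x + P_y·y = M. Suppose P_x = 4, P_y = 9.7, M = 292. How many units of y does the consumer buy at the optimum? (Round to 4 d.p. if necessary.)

MRS = (1/4)·(y−5)/(x−5). Tangency with P_x/P_y gives y−5 = 4·(P_x/P_y)·(x−5).
After buying the subsistence bundle (5, 5), a share 0.2 of the remaining income goes to x: x* = 5 + 0.2·(M − 5P_x − 5P_y)/P_x.
Discretionary income = 292 − 5·4 − 5·9.7 = 223.5; y* = 5 + 0.8·223.5/9.7 = 23.433.

y* = 23.433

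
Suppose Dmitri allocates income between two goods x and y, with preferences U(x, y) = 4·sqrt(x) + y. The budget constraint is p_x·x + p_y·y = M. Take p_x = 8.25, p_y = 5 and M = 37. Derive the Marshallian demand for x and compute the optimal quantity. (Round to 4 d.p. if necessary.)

Set MRS = p_x/p_y: 2·x^(−1/2) = p_x/p_y.
Thus x* = (2·p_y/p_x)² — independent of M — with the rest of income spent on y.
Plugging in: x* = (2·5/8.25)² = 1.4692.

x* = 1.4692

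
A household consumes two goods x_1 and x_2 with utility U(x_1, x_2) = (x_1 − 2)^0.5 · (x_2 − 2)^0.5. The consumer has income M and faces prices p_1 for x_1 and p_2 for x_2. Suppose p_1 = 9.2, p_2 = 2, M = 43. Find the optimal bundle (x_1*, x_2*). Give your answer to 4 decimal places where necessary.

This is Cobb-Douglas in (x_1−2, x_2−2): tangency gives 0.5·p_2·(x_2−2) = 0.5·p_1·(x_1−2).
Substituting into the budget: x_1* = 2 + 0.5·(M − 2·p_1 − 2·p_2)/p_1, and x_2* = 2 + 0.5·(…)/p_2.
Discretionary income = 43 − 2·9.2 − 2·2 = 20.6; x_1* = 2 + 0.5·20.6/9.2 = 3.1196; x_2* = 2 + 0.5·20.6/2 = 7.15.

x_1* = 3.1196, x_2* = 7.15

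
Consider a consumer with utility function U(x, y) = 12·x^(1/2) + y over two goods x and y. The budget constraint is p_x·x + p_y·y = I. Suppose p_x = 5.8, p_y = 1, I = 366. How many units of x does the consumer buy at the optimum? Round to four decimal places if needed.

x* = 1.0702

Solve: √x = 6·p_y/p_x, so x*(p_x,p_y) = (6·p_y/p_x)², and y* = (I − p_x·x*)/p_y.
Plugging in: x* = (6·1/5.8)² = 1.0702.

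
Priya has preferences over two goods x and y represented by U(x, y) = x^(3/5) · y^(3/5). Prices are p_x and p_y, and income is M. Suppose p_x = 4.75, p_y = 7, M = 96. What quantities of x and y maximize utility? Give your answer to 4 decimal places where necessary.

x* = 10.1053, y* = 6.8571

Demand: x*(p_x,p_y,M) = 0.5·M/p_x and y* = 0.5·M/p_y.
At p_x=4.75, p_y=7, M=96: x* = 0.5·96/4.75 = 10.1053, y* = 6.8571.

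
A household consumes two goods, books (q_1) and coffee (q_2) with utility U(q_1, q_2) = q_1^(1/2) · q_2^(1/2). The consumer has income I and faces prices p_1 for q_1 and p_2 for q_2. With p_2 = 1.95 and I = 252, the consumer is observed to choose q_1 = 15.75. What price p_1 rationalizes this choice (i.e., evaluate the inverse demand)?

MU_q_1/MU_q_2 = (0.5·q_2)/(0.5·q_1); tangency sets this equal to p_1/p_2.
So 0.5·p_2·q_2 = 0.5·p_1·q_1; combined with the budget, a share 0.5 of income goes to q_1.
Demand: q_1*(p_1,p_2,I) = 0.5·I/p_1 and q_2* = 0.5·I/p_2.
Set q_1* = 15.75 in the demand function and solve for p_1: p_1 = 8.

p_1 = 8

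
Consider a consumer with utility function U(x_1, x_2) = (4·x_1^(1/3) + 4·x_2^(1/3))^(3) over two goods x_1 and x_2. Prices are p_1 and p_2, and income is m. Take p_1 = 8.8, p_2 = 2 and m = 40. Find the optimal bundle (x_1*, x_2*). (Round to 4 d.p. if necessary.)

x_1* = 1.4674, x_2* = 13.5434

Numerically x_2/x_1 = 9.229518, so x_1* = 40/(8.8 + 2·9.229518) = 1.4674 and x_2* = 9.229518·1.4674 = 13.5434.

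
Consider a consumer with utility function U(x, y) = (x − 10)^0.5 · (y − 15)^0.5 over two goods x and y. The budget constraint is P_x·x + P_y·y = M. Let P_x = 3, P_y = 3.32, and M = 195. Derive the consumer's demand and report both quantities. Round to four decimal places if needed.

x* = 29.2, y* = 32.3494

Let x' = x−10, y' = y−15. MRS = y'/x' = P_x/P_y.
Substituting into the budget: x* = 10 + 0.5·(M − 10·P_x − 15·P_y)/P_x, and y* = 15 + 0.5·(…)/P_y.
Discretionary income = 195 − 10·3 − 15·3.32 = 115.2; x* = 10 + 0.5·115.2/3 = 29.2; y* = 15 + 0.5·115.2/3.32 = 32.3494.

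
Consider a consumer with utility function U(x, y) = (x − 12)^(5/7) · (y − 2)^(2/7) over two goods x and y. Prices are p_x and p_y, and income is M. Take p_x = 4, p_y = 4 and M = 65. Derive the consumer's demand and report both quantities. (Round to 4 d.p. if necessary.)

This is Cobb-Douglas in (x−12, y−2): tangency gives 5/7·p_y·(y−2) = 2/7·p_x·(x−12).
After buying the subsistence bundle (12, 2), a share 5/7 of the remaining income goes to x: x* = 12 + 5/7·(M − 12p_x − 2p_y)/p_x.
Discretionary income = 65 − 12·4 − 2·4 = 9; x* = 12 + 5/7·9/4 = 13.6071; y* = 2 + 2/7·9/4 = 2.6429.

x* = 13.6071, y* = 2.6429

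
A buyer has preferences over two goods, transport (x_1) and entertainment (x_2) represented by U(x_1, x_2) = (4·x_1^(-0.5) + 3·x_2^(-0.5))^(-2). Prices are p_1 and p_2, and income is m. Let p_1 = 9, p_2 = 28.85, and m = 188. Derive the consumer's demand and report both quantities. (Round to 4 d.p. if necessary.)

x_1* = 9.4215, x_2* = 3.5773

MU_x_1 ∝ 4·x_1^(-1.5), MU_x_2 ∝ 3·x_2^(-1.5), so MRS = (4/3)·(x_2/x_1)^(1.5) = p_1/p_2.
Solve for the ratio: x_2/x_1 = [(3/4)·p_1/p_2]^(2/3).
Substitute x_2 = (x_2/x_1)·x_1 into the budget: x_1* = m/(p_1 + p_2·(x_2/x_1)).
Numerically x_2/x_1 = 0.379698, so x_1* = 188/(9 + 28.85·0.379698) = 9.4215 and x_2* = 0.379698·9.4215 = 3.5773.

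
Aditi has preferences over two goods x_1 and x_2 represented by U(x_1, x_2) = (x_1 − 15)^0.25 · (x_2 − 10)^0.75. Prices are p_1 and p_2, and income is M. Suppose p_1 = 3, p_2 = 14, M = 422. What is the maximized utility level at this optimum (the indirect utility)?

V = 14.1792

Let x_1' = x_1−15, x_2' = x_2−10. MRS = (1/3)·x_2'/x_1' = p_1/p_2.
Substituting into the budget: x_1* = 15 + 0.25·(M − 15·p_1 − 10·p_2)/p_1, and x_2* = 10 + 0.75·(…)/p_2.
Discretionary income = 422 − 15·3 − 10·14 = 237; x_1* = 15 + 0.25·237/3 = 34.75; x_2* = 10 + 0.75·237/14 = 22.6964.
Utility at the optimum: U(34.75, 22.6964) = 14.1792.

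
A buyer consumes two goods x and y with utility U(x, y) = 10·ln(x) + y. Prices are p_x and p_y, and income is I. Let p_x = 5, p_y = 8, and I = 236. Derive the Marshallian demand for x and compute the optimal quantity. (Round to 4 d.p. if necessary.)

So x*(p_x,p_y) = 10·p_y/p_x, independent of income; and y* = (I − 10·p_y)/p_y.
At the given prices: x* = 10·8/5 = 16.

x* = 16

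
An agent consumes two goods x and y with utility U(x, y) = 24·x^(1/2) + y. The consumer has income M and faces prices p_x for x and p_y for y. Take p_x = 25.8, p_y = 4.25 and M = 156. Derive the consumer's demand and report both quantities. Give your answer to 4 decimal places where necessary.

x* = 3.9075, y* = 12.985

MU_x = 12/√x, MU_y = 1. Tangency: 12/√x = p_x/p_y.
Thus x* = (12·p_y/p_x)² — independent of M — with the rest of income spent on y.
Plugging in: x* = (12·4.25/25.8)² = 3.9075, y* = 12.985.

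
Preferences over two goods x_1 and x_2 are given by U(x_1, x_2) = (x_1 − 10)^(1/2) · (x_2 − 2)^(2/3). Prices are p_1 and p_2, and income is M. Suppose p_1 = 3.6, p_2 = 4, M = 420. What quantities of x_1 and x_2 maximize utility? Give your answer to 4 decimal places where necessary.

After buying the subsistence bundle (10, 2), a share 3/7 of the remaining income goes to x_1: x_1* = 10 + 3/7·(M − 10p_1 − 2p_2)/p_1.
Discretionary income = 420 − 10·3.6 − 2·4 = 376; x_1* = 10 + 3/7·376/3.6 = 54.7619; x_2* = 2 + 4/7·376/4 = 55.7143.

x_1* = 54.7619, x_2* = 55.7143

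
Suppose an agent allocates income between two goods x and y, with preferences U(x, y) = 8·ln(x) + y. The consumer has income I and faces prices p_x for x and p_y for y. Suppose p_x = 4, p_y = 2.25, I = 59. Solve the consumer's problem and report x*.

MU_x = 8/x, MU_y = 1. Tangency: 8/x = p_x/p_y.
So x*(p_x,p_y) = 8·p_y/p_x, independent of income; and y* = (I − 8·p_y)/p_y.
At the given prices: x* = 8·2.25/4 = 4.5.

x* = 4.5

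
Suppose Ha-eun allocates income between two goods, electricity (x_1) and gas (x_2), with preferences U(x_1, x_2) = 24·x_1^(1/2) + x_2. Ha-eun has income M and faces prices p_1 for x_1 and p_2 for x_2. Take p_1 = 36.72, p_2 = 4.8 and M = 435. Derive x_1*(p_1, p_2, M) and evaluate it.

Utility is quasi-linear in x_2; the FOC for x_1 is 12/√x_1 = p_1/p_2.
Thus x_1* = (12·p_2/p_1)² — independent of M — with the rest of income spent on x_2.
Plugging in: x_1* = (12·4.8/36.72)² = 2.4606.

x_1* = 2.4606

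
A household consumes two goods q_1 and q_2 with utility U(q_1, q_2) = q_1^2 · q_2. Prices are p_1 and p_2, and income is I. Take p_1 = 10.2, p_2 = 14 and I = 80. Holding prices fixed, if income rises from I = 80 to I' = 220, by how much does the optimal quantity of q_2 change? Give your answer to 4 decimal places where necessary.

The MRS is 2·q_2/q_1. Set MRS = p_1/p_2.
Rearranging, p_2·q_2 = (1/2)·p_1·q_1. Substituting into the budget gives p_1·q_1·(1 + (1/2)) = I.
Demand: q_1*(p_1,p_2,I) = 2/3·I/p_1 and q_2* = 1/3·I/p_2.
At p_1=10.2, p_2=14, I=80: q_2* = 1/3·80/14 = 1.9048.
At I' = 220: q_2* = 5.2381. Change: 5.2381 − 1.9048 = 3.3333.

Δq_2* = 3.3333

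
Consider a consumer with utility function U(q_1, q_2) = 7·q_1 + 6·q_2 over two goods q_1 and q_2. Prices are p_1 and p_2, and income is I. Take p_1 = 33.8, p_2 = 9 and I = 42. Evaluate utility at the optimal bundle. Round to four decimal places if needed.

Perfect substitutes: compare marginal utility per dollar. 7/p_1 vs 6/p_2 → 0.2071 vs 0.6667.
q_2 gives more utility per dollar, so spend all income on q_2: q_2* = I/p_2, q_1* = 0.
Numerically: q_1* = 0, q_2* = 4.6667.
Utility at the optimum: U(0, 4.6667) = 28.

V = 28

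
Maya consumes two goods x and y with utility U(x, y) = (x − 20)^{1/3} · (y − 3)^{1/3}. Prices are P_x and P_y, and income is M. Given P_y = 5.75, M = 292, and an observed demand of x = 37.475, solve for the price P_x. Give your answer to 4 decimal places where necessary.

P_x = 5

Let x' = x−20, y' = y−3. MRS = y'/x' = P_x/P_y.
Substituting into the budget: x* = 20 + 0.5·(M − 20·P_x − 3·P_y)/P_x, and y* = 3 + 0.5·(…)/P_y.
Set x* = 37.475 in the demand function and solve for P_x: P_x = 5.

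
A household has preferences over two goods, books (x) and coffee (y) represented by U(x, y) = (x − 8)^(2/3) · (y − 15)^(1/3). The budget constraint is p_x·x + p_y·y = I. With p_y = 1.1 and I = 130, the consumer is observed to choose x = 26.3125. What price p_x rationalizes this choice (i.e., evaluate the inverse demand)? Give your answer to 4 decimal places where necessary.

This is Cobb-Douglas in (x−8, y−15): tangency gives 2/3·p_y·(y−15) = 1/3·p_x·(x−8).
After buying the subsistence bundle (8, 15), a share 2/3 of the remaining income goes to x: x* = 8 + 2/3·(I − 8p_x − 15p_y)/p_x.
Set x* = 26.3125 in the demand function and solve for p_x: p_x = 3.2.

p_x = 3.2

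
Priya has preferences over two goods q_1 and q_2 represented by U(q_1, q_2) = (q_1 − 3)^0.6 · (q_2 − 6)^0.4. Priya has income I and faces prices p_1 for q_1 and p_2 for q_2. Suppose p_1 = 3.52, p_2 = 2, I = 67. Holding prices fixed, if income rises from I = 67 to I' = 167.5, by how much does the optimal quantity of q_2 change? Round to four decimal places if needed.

Let q_1' = q_1−3, q_2' = q_2−6. MRS = (3/2)·q_2'/q_1' = p_1/p_2.
After buying the subsistence bundle (3, 6), a share 0.6 of the remaining income goes to q_1: q_1* = 3 + 0.6·(I − 3p_1 − 6p_2)/p_1.
Discretionary income = 67 − 3·3.52 − 6·2 = 44.44; q_2* = 6 + 0.4·44.44/2 = 14.888.
At I' = 167.5: q_2* = 34.988. Change: 34.988 − 14.888 = 20.1.

Δq_2* = 20.1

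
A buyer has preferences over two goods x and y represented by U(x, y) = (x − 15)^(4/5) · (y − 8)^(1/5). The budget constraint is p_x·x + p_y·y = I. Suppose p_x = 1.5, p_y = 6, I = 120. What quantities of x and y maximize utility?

x* = 41.4, y* = 9.65

MRS = 4·(y−8)/(x−15). Tangency with p_x/p_y gives y−8 = (1/4)·(p_x/p_y)·(x−15).
After buying the subsistence bundle (15, 8), a share 0.8 of the remaining income goes to x: x* = 15 + 0.8·(I − 15p_x − 8p_y)/p_x.
Discretionary income = 120 − 15·1.5 − 8·6 = 49.5; x* = 15 + 0.8·49.5/1.5 = 41.4; y* = 8 + 0.2·49.5/6 = 9.65.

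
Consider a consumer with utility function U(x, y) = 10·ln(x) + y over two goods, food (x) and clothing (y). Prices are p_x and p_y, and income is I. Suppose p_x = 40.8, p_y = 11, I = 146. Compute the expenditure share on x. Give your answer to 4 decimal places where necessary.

MU_x = 10/x, MU_y = 1. Tangency: 10/x = p_x/p_y.
So x*(p_x,p_y) = 10·p_y/p_x, independent of income; and y* = (I − 10·p_y)/p_y.
At the given prices: x* = 10·11/40.8 = 2.6961, and y* = 3.2727.
Expenditure on x: 40.8·2.6961 = 110; share = 0.7534.

share on x = 0.7534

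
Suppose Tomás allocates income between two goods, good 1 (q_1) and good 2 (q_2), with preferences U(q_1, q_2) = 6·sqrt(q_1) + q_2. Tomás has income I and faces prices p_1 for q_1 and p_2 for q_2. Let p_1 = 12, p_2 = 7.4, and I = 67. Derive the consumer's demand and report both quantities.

q_1* = 3.4225, q_2* = 3.5041

Plugging in: q_1* = (3·7.4/12)² = 3.4225, q_2* = 3.5041.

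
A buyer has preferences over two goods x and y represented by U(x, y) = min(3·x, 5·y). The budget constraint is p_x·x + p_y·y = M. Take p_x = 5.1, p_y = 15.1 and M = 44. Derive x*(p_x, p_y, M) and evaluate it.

Leontief preferences: the optimum is at the kink where x/5 = y/3, i.e. y = (3/5)·x.
Budget: p_x·x + p_y·(3/5)·x = M, so (5·p_x + 3·p_y)·x = 5·M.
Demand: x*(p_x,p_y,M) = 5·M/(5·p_x + 3·p_y), y* = 3·M/(5·p_x + 3·p_y).
Here 5·5.1 + 3·15.1 = 70.8, giving x* = 3.1073.

x* = 3.1073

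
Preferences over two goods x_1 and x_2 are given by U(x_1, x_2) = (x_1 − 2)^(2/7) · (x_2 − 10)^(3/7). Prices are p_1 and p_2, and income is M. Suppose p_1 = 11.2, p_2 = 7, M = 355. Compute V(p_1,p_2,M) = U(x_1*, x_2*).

V = 7.2

MRS = (2/3)·(x_2−10)/(x_1−2). Tangency with p_1/p_2 gives x_2−10 = (3/2)·(p_1/p_2)·(x_1−2).
After buying the subsistence bundle (2, 10), a share 0.4 of the remaining income goes to x_1: x_1* = 2 + 0.4·(M − 2p_1 − 10p_2)/p_1.
Discretionary income = 355 − 2·11.2 − 10·7 = 262.6; x_1* = 2 + 0.4·262.6/11.2 = 11.3786; x_2* = 10 + 0.6·262.6/7 = 32.5086.
Utility at the optimum: U(11.3786, 32.5086) = 7.2.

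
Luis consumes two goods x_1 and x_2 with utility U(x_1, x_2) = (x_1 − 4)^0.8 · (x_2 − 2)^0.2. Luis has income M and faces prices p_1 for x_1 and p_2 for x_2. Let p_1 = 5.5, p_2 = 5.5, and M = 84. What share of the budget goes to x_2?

share on x_2 = 0.2524

MRS = 4·(x_2−2)/(x_1−4). Tangency with p_1/p_2 gives x_2−2 = (1/4)·(p_1/p_2)·(x_1−4).
After buying the subsistence bundle (4, 2), a share 0.8 of the remaining income goes to x_1: x_1* = 4 + 0.8·(M − 4p_1 − 2p_2)/p_1.
Discretionary income = 84 − 4·5.5 − 2·5.5 = 51; x_1* = 4 + 0.8·51/5.5 = 11.4182; x_2* = 2 + 0.2·51/5.5 = 3.8545.
Expenditure on x_2: 5.5·3.8545 = 21.2; share = 0.2524.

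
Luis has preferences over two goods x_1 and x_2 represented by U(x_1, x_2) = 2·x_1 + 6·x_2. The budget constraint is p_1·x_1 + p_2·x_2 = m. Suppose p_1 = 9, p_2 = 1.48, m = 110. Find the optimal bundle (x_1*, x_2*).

x_1* = 0, x_2* = 74.3243

x_2 gives more utility per dollar, so spend all income on x_2: x_2* = m/p_2, x_1* = 0.
Numerically: x_1* = 0, x_2* = 74.3243.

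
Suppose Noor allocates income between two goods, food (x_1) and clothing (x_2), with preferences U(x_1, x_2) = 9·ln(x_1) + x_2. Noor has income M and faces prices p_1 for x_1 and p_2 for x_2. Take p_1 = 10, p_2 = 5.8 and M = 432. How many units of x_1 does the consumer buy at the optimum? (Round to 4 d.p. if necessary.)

x_1* = 5.22

Set MRS = p_1/p_2: (9/x_1)/1 = p_1/p_2.
So x_1*(p_1,p_2) = 9·p_2/p_1, independent of income; and x_2* = (M − 9·p_2)/p_2.
At the given prices: x_1* = 9·5.8/10 = 5.22.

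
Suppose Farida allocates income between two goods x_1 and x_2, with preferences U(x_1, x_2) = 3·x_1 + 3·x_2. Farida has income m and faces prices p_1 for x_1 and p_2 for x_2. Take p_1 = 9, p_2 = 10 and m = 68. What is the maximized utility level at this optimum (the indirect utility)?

x_1 gives more utility per dollar, so spend all income on x_1: x_1* = m/p_1, x_2* = 0.
Numerically: x_1* = 7.5556, x_2* = 0.
Utility at the optimum: U(7.5556, 0) = 22.6667.

V = 22.6667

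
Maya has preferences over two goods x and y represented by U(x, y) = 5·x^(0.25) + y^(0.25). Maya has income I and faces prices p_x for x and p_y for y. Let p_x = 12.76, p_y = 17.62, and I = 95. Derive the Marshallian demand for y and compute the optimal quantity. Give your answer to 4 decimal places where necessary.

y* = 0.5125

MU_x ∝ 5·x^(-0.75), MU_y ∝ y^(-0.75), so MRS = 5·(y/x)^(0.75) = p_x/p_y.
Solve for the ratio: y/x = [(1/5)·p_x/p_y]^(4/3).
Substitute y = (y/x)·x into the budget: x* = I/(p_x + p_y·(y/x)).
Numerically y/x = 0.076062, so x* = 95/(12.76 + 17.62·0.076062) = 6.7375 and y* = 0.076062·6.7375 = 0.5125.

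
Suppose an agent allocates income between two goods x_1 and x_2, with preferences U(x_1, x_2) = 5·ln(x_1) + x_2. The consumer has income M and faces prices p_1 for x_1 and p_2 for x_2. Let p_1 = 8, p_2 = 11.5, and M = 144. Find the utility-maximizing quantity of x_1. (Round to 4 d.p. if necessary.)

x_1* = 7.1875

Set MRS = p_1/p_2: (5/x_1)/1 = p_1/p_2.
So x_1*(p_1,p_2) = 5·p_2/p_1, independent of income; and x_2* = (M − 5·p_2)/p_2.
At the given prices: x_1* = 5·11.5/8 = 7.1875.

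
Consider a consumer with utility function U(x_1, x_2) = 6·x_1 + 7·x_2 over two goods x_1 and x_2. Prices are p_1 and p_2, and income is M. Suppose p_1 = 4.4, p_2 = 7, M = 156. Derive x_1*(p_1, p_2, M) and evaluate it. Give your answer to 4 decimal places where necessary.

x_1 gives more utility per dollar, so spend all income on x_1: x_1* = M/p_1, x_2* = 0.
Numerically: x_1* = 35.4545, x_2* = 0.

x_1* = 35.4545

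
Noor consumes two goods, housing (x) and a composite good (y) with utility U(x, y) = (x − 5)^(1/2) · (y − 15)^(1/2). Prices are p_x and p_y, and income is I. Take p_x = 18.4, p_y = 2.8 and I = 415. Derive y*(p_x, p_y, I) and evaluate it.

y* = 65.1786

This is Cobb-Douglas in (x−5, y−15): tangency gives 0.5·p_y·(y−15) = 0.5·p_x·(x−5).
After buying the subsistence bundle (5, 15), a share 0.5 of the remaining income goes to x: x* = 5 + 0.5·(I − 5p_x − 15p_y)/p_x.
Discretionary income = 415 − 5·18.4 − 15·2.8 = 281; y* = 15 + 0.5·281/2.8 = 65.1786.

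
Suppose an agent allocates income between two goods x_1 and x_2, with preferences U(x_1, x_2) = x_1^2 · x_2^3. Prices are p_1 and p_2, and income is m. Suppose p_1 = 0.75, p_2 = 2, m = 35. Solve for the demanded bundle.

Tangency: MRS = (2/3)·x_2/x_1 = p_1/p_2.
Rearranging, p_2·x_2 = (3/2)·p_1·x_1. Substituting into the budget gives p_1·x_1·(1 + (3/2)) = m.
Demand: x_1*(p_1,p_2,m) = 0.4·m/p_1 and x_2* = 0.6·m/p_2.
At p_1=0.75, p_2=2, m=35: x_1* = 0.4·35/0.75 = 18.6667, x_2* = 10.5.

x_1* = 18.6667, x_2* = 10.5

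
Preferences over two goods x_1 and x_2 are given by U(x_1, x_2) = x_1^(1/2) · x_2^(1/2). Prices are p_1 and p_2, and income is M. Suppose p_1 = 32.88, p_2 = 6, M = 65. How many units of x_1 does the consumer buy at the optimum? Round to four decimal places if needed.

x_1* = 0.9884

Tangency: MRS = x_2/x_1 = p_1/p_2.
Rearranging, p_2·x_2 = p_1·x_1. Substituting into the budget gives p_1·x_1·(1 + 1) = M.
Demand: x_1*(p_1,p_2,M) = 0.5·M/p_1 and x_2* = 0.5·M/p_2.
At p_1=32.88, p_2=6, M=65: x_1* = 0.5·65/32.88 = 0.9884.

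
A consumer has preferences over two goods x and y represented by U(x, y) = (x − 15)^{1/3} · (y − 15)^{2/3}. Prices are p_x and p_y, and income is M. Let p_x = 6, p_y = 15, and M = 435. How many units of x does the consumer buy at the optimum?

x* = 21.6667

This is Cobb-Douglas in (x−15, y−15): tangency gives 1/3·p_y·(y−15) = 2/3·p_x·(x−15).
Substituting into the budget: x* = 15 + 1/3·(M − 15·p_x − 15·p_y)/p_x, and y* = 15 + 2/3·(…)/p_y.
Discretionary income = 435 − 15·6 − 15·15 = 120; x* = 15 + 1/3·120/6 = 21.6667.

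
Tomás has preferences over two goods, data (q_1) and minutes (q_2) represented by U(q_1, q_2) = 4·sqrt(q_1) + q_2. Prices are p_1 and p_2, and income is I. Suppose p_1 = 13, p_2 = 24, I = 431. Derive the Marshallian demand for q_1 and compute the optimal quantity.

q_1* = 13.6331

MU_q_1 = 2/√q_1, MU_q_2 = 1. Tangency: 2/√q_1 = p_1/p_2.
Thus q_1* = (2·p_2/p_1)² — independent of I — with the rest of income spent on q_2.
Plugging in: q_1* = (2·24/13)² = 13.6331.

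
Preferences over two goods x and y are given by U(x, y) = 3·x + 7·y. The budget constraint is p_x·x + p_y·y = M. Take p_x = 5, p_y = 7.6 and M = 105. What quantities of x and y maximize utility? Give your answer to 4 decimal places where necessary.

Linear utility — the consumer picks whichever good has higher MU/price: 3/5 = 0.6 vs 7/7.6 = 0.9211.
y gives more utility per dollar, so spend all income on y: y* = M/p_y, x* = 0.
Numerically: x* = 0, y* = 13.8158.

x* = 0, y* = 13.8158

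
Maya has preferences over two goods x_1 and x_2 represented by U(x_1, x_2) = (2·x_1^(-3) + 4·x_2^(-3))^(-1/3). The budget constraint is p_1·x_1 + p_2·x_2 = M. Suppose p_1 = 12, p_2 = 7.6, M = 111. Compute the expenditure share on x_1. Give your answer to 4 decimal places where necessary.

From the CES first-order condition, (1/2)·(x_2/x_1)^(4) = p_1/p_2.
Hence x_2/x_1 = (2·p_1/p_2)^(1/(4)), i.e. raised to the 0.25 power.
With the ratio pinned down, the budget gives x_1* = M/(p_1 + p_2·(x_2/x_1)) and x_2* = (x_2/x_1)·x_1*.
Numerically x_2/x_1 = 1.333059, so x_1* = 111/(12 + 7.6·1.333059) = 5.0155 and x_2* = 1.333059·5.0155 = 6.686.
Expenditure on x_1: 12·5.0155 = 60.1864; share = 0.5422.

share on x_1 = 0.5422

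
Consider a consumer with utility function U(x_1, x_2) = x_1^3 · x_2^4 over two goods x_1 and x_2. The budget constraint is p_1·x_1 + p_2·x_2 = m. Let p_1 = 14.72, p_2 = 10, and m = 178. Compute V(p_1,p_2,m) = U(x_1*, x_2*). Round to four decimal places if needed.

Demand: x_1*(p_1,p_2,m) = 3/7·m/p_1 and x_2* = 4/7·m/p_2.
At p_1=14.72, p_2=10, m=178: x_1* = 3/7·178/14.72 = 5.1825, x_2* = 10.1714.
Utility at the optimum: U(5.1825, 10.1714) = 1489820.8075.

V = 1489820.8075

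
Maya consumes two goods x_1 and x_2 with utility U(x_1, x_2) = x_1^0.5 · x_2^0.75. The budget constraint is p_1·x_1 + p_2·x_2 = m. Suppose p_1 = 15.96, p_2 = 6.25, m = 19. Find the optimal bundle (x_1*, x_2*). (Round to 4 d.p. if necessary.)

The MRS is (2/3)·x_2/x_1. Set MRS = p_1/p_2.
Rearranging, p_2·x_2 = (3/2)·p_1·x_1. Substituting into the budget gives p_1·x_1·(1 + (3/2)) = m.
Demand: x_1*(p_1,p_2,m) = 0.4·m/p_1 and x_2* = 0.6·m/p_2.
At p_1=15.96, p_2=6.25, m=19: x_1* = 0.4·19/15.96 = 0.4762, x_2* = 1.824.

x_1* = 0.4762, x_2* = 1.824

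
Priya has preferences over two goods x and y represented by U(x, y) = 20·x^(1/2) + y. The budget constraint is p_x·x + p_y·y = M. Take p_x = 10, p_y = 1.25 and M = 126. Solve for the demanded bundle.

x* = 1.5625, y* = 88.3

MU_x = 10/√x, MU_y = 1. Tangency: 10/√x = p_x/p_y.
Solve: √x = 10·p_y/p_x, so x*(p_x,p_y) = (10·p_y/p_x)², and y* = (M − p_x·x*)/p_y.
Plugging in: x* = (10·1.25/10)² = 1.5625, y* = 88.3.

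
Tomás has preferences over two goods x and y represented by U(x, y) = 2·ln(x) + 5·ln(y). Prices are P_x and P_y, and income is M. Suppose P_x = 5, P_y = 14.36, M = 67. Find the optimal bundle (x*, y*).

x* = 3.8286, y* = 3.3327

The MRS is (2/5)·y/x. Set MRS = P_x/P_y.
So 2·P_y·y = 5·P_x·x; combined with the budget, a share 2/7 of income goes to x.
Demand: x*(P_x,P_y,M) = 2/7·M/P_x and y* = 5/7·M/P_y.
At P_x=5, P_y=14.36, M=67: x* = 2/7·67/5 = 3.8286, y* = 3.3327.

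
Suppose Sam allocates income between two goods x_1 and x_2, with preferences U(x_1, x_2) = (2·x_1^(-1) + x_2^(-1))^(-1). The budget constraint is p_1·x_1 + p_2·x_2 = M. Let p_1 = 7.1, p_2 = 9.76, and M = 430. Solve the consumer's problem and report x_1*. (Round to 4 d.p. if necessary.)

Numerically x_2/x_1 = 0.6031, so x_1* = 430/(7.1 + 9.76·0.6031) = 33.1119.

x_1* = 33.1119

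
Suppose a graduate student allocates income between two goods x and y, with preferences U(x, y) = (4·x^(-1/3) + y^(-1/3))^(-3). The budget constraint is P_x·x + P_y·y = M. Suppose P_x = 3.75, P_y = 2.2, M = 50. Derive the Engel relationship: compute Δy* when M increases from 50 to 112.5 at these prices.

MU_x ∝ 4·x^(-4/3), MU_y ∝ y^(-4/3), so MRS = 4·(y/x)^(4/3) = P_x/P_y.
Solve for the ratio: y/x = [(1/4)·P_x/P_y]^(0.75).
Substitute y = (y/x)·x into the budget: x* = M/(P_x + P_y·(y/x)).
Numerically y/x = 0.527426, so x* = 50/(3.75 + 2.2·0.527426) = 10.1826 and y* = 0.527426·10.1826 = 5.3706.
At M' = 112.5: y* = 12.0838. Change: 12.0838 − 5.3706 = 6.7132.

Δy* = 6.7132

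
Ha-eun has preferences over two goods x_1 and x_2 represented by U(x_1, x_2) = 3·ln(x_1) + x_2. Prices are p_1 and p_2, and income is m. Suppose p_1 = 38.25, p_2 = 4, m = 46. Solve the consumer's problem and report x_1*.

MU_x_1 = 3/x_1, MU_x_2 = 1. Tangency: 3/x_1 = p_1/p_2.
So x_1*(p_1,p_2) = 3·p_2/p_1, independent of income; and x_2* = (m − 3·p_2)/p_2.
At the given prices: x_1* = 3·4/38.25 = 0.3137.

x_1* = 0.3137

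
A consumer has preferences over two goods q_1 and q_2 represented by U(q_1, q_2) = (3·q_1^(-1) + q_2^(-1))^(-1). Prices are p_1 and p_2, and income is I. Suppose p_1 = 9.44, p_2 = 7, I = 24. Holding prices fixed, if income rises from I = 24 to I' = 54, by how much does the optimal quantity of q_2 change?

Δq_2* = 1.4232

MRS = MU_q_1/MU_q_2 = 3·(q_2/q_1)^(2). Set equal to p_1/p_2.
Hence q_2/q_1 = ((1/3)·p_1/p_2)^(1/(2)), i.e. raised to the 0.5 power.
Substitute q_2 = (q_2/q_1)·q_1 into the budget: q_1* = I/(p_1 + p_2·(q_2/q_1)).
Numerically q_2/q_1 = 0.670465, so q_1* = 24/(9.44 + 7·0.670465) = 1.6981 and q_2* = 0.670465·1.6981 = 1.1385.
At I' = 54: q_2* = 2.5617. Change: 2.5617 − 1.1385 = 1.4232.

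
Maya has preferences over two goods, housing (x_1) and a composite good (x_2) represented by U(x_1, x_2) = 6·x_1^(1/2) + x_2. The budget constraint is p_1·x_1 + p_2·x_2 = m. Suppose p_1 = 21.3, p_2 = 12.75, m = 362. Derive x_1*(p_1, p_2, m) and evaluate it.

Plugging in: x_1* = (3·12.75/21.3)² = 3.2248.

x_1* = 3.2248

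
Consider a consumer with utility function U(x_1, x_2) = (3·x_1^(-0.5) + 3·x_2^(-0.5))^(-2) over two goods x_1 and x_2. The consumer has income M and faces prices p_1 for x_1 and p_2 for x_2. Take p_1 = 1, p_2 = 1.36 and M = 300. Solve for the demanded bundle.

x_1* = 142.3196, x_2* = 115.9415

MU_x_1 ∝ 3·x_1^(-1.5), MU_x_2 ∝ 3·x_2^(-1.5), so MRS = (x_2/x_1)^(1.5) = p_1/p_2.
Solve for the ratio: x_2/x_1 = [p_1/p_2]^(2/3).
Substitute x_2 = (x_2/x_1)·x_1 into the budget: x_1* = M/(p_1 + p_2·(x_2/x_1)).
Numerically x_2/x_1 = 0.814656, so x_1* = 300/(1 + 1.36·0.814656) = 142.3196 and x_2* = 0.814656·142.3196 = 115.9415.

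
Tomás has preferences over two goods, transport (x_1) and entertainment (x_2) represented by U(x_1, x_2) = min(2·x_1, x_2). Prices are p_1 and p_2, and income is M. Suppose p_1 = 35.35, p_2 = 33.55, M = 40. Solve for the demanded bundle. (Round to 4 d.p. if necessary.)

x_1* = 0.3904, x_2* = 0.7809

With perfect complements, no substitution: consume in ratio x_1:x_2 = 1:2.
Budget: p_1·x_1 + p_2·2·x_1 = M, so (p_1 + 2·p_2)·x_1 = M.
Demand: x_1*(p_1,p_2,M) = M/(p_1 + 2·p_2), x_2* = 2·M/(p_1 + 2·p_2).
Here 35.35 + 2·33.55 = 102.45, giving x_1* = 0.3904 and x_2* = 0.7809.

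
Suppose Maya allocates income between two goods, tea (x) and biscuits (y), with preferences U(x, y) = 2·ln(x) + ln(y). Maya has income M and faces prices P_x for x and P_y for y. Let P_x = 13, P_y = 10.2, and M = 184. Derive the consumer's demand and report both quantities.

The MRS is 2·y/x. Set MRS = P_x/P_y.
Rearranging, P_y·y = (1/2)·P_x·x. Substituting into the budget gives P_x·x·(1 + (1/2)) = M.
Demand: x*(P_x,P_y,M) = 2/3·M/P_x and y* = 1/3·M/P_y.
At P_x=13, P_y=10.2, M=184: x* = 2/3·184/13 = 9.4359, y* = 6.0131.

x* = 9.4359, y* = 6.0131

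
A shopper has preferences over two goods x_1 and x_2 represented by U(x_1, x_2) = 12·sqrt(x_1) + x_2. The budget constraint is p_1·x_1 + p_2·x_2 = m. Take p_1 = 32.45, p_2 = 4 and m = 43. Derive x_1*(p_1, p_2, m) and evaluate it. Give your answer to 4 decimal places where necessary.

Set MRS = p_1/p_2: 6·x_1^(−1/2) = p_1/p_2.
Solve: √x_1 = 6·p_2/p_1, so x_1*(p_1,p_2) = (6·p_2/p_1)², and x_2* = (m − p_1·x_1*)/p_2.
Plugging in: x_1* = (6·4/32.45)² = 0.547.

x_1* = 0.547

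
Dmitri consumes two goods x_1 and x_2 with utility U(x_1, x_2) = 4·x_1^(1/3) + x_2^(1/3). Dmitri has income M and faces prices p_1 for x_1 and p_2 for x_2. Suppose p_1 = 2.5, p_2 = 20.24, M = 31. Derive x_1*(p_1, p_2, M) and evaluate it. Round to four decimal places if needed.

x_1* = 11.8782

From the CES first-order condition, 4·(x_2/x_1)^(2/3) = p_1/p_2.
Solve for the ratio: x_2/x_1 = [(1/4)·p_1/p_2]^(1.5).
Substitute x_2 = (x_2/x_1)·x_1 into the budget: x_1* = M/(p_1 + p_2·(x_2/x_1)).
Numerically x_2/x_1 = 0.005426, so x_1* = 31/(2.5 + 20.24·0.005426) = 11.8782.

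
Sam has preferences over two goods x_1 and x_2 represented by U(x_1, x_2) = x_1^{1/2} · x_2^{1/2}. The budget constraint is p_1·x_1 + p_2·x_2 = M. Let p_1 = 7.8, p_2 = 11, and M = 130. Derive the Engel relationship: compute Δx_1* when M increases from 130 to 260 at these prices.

MU_x_1/MU_x_2 = (0.5·x_2)/(0.5·x_1); tangency sets this equal to p_1/p_2.
So 0.5·p_2·x_2 = 0.5·p_1·x_1; combined with the budget, a share 0.5 of income goes to x_1.
Demand: x_1*(p_1,p_2,M) = 0.5·M/p_1 and x_2* = 0.5·M/p_2.
At p_1=7.8, p_2=11, M=130: x_1* = 0.5·130/7.8 = 8.3333.
At M' = 260: x_1* = 16.6667. Change: 16.6667 − 8.3333 = 8.3333.

Δx_1* = 8.3333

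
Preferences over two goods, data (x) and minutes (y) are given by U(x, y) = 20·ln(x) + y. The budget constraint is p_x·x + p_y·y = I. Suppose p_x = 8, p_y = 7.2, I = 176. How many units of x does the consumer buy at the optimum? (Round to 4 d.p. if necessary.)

x* = 18

At the given prices: x* = 20·7.2/8 = 18.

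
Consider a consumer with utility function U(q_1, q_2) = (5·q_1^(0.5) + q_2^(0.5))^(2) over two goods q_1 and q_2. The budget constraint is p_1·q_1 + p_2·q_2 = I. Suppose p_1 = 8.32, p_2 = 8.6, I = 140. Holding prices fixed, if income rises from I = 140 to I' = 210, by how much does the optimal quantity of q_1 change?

Δq_1* = 8.1

From the CES first-order condition, 5·(q_2/q_1)^(0.5) = p_1/p_2.
Solve for the ratio: q_2/q_1 = [(1/5)·p_1/p_2]^(2).
With the ratio pinned down, the budget gives q_1* = I/(p_1 + p_2·(q_2/q_1)) and q_2* = (q_2/q_1)·q_1*.
Numerically q_2/q_1 = 0.037438, so q_1* = 140/(8.32 + 8.6·0.037438) = 16.2.
At I' = 210: q_1* = 24.3. Change: 24.3 − 16.2 = 8.1.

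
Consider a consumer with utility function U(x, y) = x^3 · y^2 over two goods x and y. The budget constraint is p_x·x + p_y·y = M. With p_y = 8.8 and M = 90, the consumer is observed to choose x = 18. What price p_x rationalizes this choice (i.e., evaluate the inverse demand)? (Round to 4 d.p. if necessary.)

p_x = 3

Tangency: MRS = (3/2)·y/x = p_x/p_y.
Rearranging, p_y·y = (2/3)·p_x·x. Substituting into the budget gives p_x·x·(1 + (2/3)) = M.
Demand: x*(p_x,p_y,M) = 0.6·M/p_x and y* = 0.4·M/p_y.
Set x* = 18 in the demand function and solve for p_x: p_x = 3.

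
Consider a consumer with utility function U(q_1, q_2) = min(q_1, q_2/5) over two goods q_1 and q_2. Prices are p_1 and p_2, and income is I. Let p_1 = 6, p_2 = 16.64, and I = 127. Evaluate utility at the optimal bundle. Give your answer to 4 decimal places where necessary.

V = 1.4238

Demand: q_1*(p_1,p_2,I) = I/(p_1 + 5·p_2), q_2* = 5·I/(p_1 + 5·p_2).
Here 6 + 5·16.64 = 89.2, giving q_1* = 1.4238 and q_2* = 7.1188.
Utility at the optimum: U(1.4238, 7.1188) = 1.4238.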